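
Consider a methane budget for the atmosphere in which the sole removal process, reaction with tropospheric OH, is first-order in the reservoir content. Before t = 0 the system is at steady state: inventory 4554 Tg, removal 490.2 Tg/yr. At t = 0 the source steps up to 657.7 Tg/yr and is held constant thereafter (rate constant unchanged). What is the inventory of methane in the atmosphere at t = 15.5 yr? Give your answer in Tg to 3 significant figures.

5820 Tg

Residence time τ = M₀/F₀ = 9.290 yr. The eventual steady state is M_∞ = M₀·(F₁/F₀) = 4554 × 657.7/490.2 = 6110.1 Tg.
The anomaly ΔM(t) = M(t) − M_∞ decays as ΔM₀·e^(−t/τ) with ΔM₀ = 4554 − 6110.1 = −1556 Tg.
At t = 15.5 yr, e^(−t/τ) = e^(−1.668) = 0.1885, so ΔM = −293.4 Tg and M = 6110.1 − 293.4 = 5816.7 Tg.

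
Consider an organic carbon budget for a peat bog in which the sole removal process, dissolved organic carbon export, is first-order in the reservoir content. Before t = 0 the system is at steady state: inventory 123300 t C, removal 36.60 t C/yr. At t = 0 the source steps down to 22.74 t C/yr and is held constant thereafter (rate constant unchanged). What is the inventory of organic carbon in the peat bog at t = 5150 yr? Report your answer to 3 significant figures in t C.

Residence time τ = M₀/F₀ = 3369 yr. The eventual steady state is M_∞ = M₀·(F₁/F₀) = 123300 × 22.74/36.60 = 76608 t C.
The anomaly ΔM(t) = M(t) − M_∞ decays as ΔM₀·e^(−t/τ) with ΔM₀ = 123300 − 76608 = 46690 t C.
At t = 5150 yr, e^(−t/τ) = e^(−1.529) = 0.2168, so ΔM = 10120 t C and M = 76608 + 10120 = 86731 t C.

86700 t C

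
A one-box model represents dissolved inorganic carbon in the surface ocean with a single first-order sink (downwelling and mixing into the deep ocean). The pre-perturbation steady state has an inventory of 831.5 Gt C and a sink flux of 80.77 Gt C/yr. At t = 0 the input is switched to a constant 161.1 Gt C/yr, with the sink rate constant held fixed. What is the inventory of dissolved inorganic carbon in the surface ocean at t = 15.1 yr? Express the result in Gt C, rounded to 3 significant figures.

Residence time τ = M₀/F₀ = 10.29 yr. The eventual steady state is M_∞ = M₀·(F₁/F₀) = 831.5 × 161.1/80.77 = 1658.5 Gt C.
The anomaly ΔM(t) = M(t) − M_∞ decays as ΔM₀·e^(−t/τ) with ΔM₀ = 831.5 − 1658.5 = −827.0 Gt C.
At t = 15.1 yr, e^(−t/τ) = e^(−1.467) = 0.2307, so ΔM = −190.8 Gt C and M = 1658.5 − 190.8 = 1467.7 Gt C.

1470 Gt C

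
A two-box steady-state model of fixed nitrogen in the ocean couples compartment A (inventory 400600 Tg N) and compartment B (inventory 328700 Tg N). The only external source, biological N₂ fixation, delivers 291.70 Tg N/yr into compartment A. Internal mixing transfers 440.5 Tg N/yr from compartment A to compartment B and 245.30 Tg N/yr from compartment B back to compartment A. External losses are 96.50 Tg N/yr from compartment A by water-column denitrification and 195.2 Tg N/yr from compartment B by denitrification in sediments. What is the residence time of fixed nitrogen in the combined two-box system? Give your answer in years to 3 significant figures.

2500 yr

Residence time in the combined system uses the total inventory and the total *external* removal — internal exchanges between the two boxes cancel.
M_total = 400600 + 328700 = 729300 Tg N.
ΣF_external_out = 96.50 + 195.2 = 291.70 Tg N/yr.
τ = M_total / ΣF_ext = 729300 / 291.70 = 2500 yr.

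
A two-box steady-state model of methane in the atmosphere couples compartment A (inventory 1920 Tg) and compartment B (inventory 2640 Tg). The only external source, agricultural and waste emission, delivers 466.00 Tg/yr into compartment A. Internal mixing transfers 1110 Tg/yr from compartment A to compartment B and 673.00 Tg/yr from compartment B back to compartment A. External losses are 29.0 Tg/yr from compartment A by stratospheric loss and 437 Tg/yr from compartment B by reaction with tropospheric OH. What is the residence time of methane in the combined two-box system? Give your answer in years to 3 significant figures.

9.79 yr

For the system as a whole, the A↔B exchange is internal and contributes nothing to the throughput; only the external sinks remove mass.
M_total = 1920 + 2640 = 4560.0 Tg.
ΣF_external_out = 29.0 + 437 = 466.00 Tg/yr.
τ = M_total / ΣF_ext = 4560.0 / 466.00 = 9.785 yr.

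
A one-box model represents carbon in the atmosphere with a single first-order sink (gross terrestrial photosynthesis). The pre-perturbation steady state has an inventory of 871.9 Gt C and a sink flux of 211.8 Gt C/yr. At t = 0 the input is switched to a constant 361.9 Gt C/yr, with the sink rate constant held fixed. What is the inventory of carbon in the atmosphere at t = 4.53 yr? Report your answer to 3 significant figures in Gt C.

τ = M₀/F₀ = 871.9/211.8 = 4.117 yr; rate constant k = 1/τ.
New steady state M_∞ = F₁/k = F₁·τ = 361.9 × 4.117 = 1489.8 Gt C.
M(t) = M_∞ + (M₀ − M_∞)·e^(−t/τ); t/τ = 4.53/4.117 = 1.100, so e^(−t/τ) = 0.3327.
M(t) = 1489.8 − 617.9 × 0.3327 = 1284.2 Gt C.

1280 Gt C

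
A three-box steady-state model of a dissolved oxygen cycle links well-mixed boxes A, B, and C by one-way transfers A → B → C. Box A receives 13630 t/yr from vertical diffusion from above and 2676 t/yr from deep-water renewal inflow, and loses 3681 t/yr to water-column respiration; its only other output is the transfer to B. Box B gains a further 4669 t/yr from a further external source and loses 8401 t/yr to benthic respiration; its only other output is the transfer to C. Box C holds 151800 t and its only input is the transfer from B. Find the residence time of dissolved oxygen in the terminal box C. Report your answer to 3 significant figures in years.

17.1 yr

Box A: F(A→B) = (13630 + 2676) − 3681 = 12625 t/yr.
Box B: F(B→C) = (12625 + 4669) − 8401 = 8893.0 t/yr.
Box C throughput = its input = 8893.0 t/yr; τ = 151800 / 8893.0 = 17.07 yr.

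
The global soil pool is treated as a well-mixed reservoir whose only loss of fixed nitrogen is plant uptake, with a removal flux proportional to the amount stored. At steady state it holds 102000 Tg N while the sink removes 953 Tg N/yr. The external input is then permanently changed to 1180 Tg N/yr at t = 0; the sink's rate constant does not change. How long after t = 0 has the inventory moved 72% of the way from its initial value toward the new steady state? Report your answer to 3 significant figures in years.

136 yr

τ = M₀/F₀ = 102000/953 = 107.0 yr.
The remaining gap fraction is e^(−t/τ); 72% covered ⇒ e^(−t/τ) = 0.280.
t = −τ ln(0.280) = 107.0 × 1.273 = 136.2 yr.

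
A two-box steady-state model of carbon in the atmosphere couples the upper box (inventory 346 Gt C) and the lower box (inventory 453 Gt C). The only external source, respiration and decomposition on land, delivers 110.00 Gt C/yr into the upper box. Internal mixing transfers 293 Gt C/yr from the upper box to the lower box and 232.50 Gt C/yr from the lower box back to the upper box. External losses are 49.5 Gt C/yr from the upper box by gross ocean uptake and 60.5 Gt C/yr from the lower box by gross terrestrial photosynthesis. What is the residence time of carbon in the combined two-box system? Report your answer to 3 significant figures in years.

7.26 yr

Treat the two boxes together as one reservoir: the mixing fluxes between them are internal recycling, so τ = ΣM / Σ(external losses).
M_total = 346 + 453 = 799.00 Gt C.
ΣF_external_out = 49.5 + 60.5 = 110.00 Gt C/yr.
τ = M_total / ΣF_ext = 799.00 / 110.00 = 7.264 yr.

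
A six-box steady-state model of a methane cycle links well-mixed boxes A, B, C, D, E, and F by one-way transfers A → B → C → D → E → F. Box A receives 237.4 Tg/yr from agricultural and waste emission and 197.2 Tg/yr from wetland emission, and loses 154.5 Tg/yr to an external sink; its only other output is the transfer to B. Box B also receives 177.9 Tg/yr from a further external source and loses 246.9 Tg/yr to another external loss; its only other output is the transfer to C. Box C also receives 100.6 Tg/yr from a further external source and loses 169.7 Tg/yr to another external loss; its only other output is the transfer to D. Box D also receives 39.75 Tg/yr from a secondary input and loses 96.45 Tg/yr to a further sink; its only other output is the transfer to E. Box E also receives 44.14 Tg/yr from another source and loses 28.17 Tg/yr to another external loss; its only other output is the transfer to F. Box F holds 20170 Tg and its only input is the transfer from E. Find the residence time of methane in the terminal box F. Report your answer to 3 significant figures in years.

Box A: F(A→B) = (237.4 + 197.2) − 154.5 = 280.10 Tg/yr.
Box B: F(B→C) = (280.10 + 177.9) − 246.9 = 211.10 Tg/yr.
Box C: F(C→D) = (211.10 + 100.6) − 169.7 = 142.00 Tg/yr.
Box D: F(D→E) = (142.00 + 39.75) − 96.45 = 85.300 Tg/yr.
Box E: F(E→F) = (85.300 + 44.14) − 28.17 = 101.27 Tg/yr.
Box F throughput = its input = 101.27 Tg/yr; τ = 20170 / 101.27 = 199.2 yr.

199 yr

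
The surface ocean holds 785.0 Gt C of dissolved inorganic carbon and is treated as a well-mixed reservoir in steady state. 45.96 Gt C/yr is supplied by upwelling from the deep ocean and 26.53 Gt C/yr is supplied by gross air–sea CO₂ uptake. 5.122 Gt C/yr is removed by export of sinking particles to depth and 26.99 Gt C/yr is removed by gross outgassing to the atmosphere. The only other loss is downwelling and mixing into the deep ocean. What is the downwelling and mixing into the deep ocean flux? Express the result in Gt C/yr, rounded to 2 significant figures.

At steady state ΣF_in = ΣF_out.
ΣF_in = 45.96 + 26.53 = 72.490 Gt C/yr.
Downwelling and mixing into the deep ocean flux = ΣF_in − (5.122 + 26.99) = 72.490 − 32.11 = 40.38 Gt C/yr.

40 Gt C/yr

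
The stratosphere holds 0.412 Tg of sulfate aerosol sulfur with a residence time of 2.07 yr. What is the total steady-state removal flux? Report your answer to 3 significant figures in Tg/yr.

F = M / τ = 0.412 / 2.07 = 0.1990 Tg/yr.

0.199 Tg/yr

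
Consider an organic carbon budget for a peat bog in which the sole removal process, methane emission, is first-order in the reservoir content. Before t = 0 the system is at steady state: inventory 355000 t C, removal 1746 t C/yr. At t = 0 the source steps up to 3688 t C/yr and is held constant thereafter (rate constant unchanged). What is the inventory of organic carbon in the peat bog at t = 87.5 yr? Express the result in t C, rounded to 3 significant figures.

493000 t C

The sink rate constant is k = F₀/M₀ = 1746/355000 = 0.004918 yr⁻¹.
Solving dM/dt = F₁ − kM with M(0) = M₀ gives M(t) = F₁/k + (M₀ − F₁/k)·e^(−kt).
F₁/k = 3688/0.004918 = 749850 t C; kt = 0.004918 × 87.5 = 0.4304, e^(−kt) = 0.6503.
M(87.5) = 749850 + (355000 − 749850) × 0.6503 = 749850 − 256800 = 493090 t C.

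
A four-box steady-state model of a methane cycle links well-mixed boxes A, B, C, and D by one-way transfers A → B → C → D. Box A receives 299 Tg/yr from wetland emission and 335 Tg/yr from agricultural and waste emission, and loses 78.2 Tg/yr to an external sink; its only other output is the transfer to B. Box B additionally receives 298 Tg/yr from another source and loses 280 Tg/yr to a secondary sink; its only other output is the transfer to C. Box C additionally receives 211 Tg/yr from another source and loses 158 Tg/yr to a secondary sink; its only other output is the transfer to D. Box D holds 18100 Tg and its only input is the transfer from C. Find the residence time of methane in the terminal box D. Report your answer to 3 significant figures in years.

Box A: F(A→B) = (299 + 335) − 78.2 = 555.80 Tg/yr.
Box B: F(B→C) = (555.80 + 298) − 280 = 573.80 Tg/yr.
Box C: F(C→D) = (573.80 + 211) − 158 = 626.80 Tg/yr.
Box D throughput = its input = 626.80 Tg/yr; τ = 18100 / 626.80 = 28.88 yr.

28.9 yr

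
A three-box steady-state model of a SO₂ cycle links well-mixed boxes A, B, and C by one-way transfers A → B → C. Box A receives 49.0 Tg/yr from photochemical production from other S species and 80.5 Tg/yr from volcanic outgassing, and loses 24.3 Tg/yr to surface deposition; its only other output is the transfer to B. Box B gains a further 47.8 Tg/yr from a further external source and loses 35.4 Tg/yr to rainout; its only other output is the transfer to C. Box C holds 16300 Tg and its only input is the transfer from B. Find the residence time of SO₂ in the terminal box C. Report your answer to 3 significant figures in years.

Box A: F(A→B) = (49.0 + 80.5) − 24.3 = 105.20 Tg/yr.
Box B: F(B→C) = (105.20 + 47.8) − 35.4 = 117.60 Tg/yr.
Box C throughput = its input = 117.60 Tg/yr; τ = 16300 / 117.60 = 138.6 yr.

139 yr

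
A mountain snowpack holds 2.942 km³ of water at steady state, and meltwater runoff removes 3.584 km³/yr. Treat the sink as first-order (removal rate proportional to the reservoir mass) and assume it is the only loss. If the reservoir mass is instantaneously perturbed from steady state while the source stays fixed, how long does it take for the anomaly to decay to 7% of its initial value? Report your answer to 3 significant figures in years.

2.18 yr

For a linear reservoir the anomaly decays as exp(−t/τ) with τ = M/F = 2.942/3.584 = 0.8209 yr.
exp(−t/τ) = 0.07 ⇒ t = −τ ln(0.07) = 0.8209 × 2.659 = 2.183 yr.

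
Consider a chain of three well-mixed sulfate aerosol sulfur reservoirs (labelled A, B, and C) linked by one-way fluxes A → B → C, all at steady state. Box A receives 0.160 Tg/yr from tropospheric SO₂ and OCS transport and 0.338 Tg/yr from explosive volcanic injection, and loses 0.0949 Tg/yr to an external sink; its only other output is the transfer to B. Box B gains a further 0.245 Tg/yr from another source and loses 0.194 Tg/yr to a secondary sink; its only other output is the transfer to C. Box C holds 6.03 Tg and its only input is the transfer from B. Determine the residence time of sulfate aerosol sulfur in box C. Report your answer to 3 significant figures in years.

Box A: F(A→B) = (0.160 + 0.338) − 0.0949 = 0.40310 Tg/yr.
Box B: F(B→C) = (0.40310 + 0.245) − 0.194 = 0.45410 Tg/yr.
Box C throughput = its input = 0.45410 Tg/yr; τ = 6.03 / 0.45410 = 13.28 yr.

13.3 yr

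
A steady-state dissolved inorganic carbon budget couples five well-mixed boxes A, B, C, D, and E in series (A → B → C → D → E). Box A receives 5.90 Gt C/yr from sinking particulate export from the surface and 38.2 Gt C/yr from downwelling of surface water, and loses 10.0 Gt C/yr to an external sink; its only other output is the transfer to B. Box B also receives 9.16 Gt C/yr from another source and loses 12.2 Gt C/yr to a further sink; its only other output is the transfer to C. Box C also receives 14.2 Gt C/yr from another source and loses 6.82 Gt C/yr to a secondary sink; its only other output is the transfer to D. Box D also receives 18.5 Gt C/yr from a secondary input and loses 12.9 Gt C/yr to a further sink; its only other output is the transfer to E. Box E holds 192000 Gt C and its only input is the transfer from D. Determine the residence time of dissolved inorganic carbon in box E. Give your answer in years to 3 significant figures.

Box A: F(A→B) = (5.90 + 38.2) − 10.0 = 34.100 Gt C/yr.
Box B: F(B→C) = (34.100 + 9.16) − 12.2 = 31.060 Gt C/yr.
Box C: F(C→D) = (31.060 + 14.2) − 6.82 = 38.440 Gt C/yr.
Box D: F(D→E) = (38.440 + 18.5) − 12.9 = 44.040 Gt C/yr.
Box E throughput = its input = 44.040 Gt C/yr; τ = 192000 / 44.040 = 4360 yr.

4360 yr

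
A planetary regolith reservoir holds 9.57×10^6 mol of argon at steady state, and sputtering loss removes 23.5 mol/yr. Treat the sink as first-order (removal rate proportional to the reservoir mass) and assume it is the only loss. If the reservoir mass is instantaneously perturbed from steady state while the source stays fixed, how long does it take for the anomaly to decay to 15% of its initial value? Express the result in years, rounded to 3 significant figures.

For a linear reservoir the anomaly decays as exp(−t/τ) with τ = M/F = 9.57×10^6/23.5 = 407200 yr.
exp(−t/τ) = 0.15 ⇒ t = −τ ln(0.15) = 407200 × 1.897 = 772600 yr.

773000 yr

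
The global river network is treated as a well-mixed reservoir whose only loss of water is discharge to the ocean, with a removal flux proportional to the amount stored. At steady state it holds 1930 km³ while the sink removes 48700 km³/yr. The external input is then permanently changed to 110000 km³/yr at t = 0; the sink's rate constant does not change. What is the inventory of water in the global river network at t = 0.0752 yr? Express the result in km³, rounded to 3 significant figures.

Residence time τ = M₀/F₀ = 0.03963 yr. The eventual steady state is M_∞ = M₀·(F₁/F₀) = 1930 × 110000/48700 = 4359.3 km³.
The anomaly ΔM(t) = M(t) − M_∞ decays as ΔM₀·e^(−t/τ) with ΔM₀ = 1930 − 4359.3 = −2429 km³.
At t = 0.0752 yr, e^(−t/τ) = e^(−1.898) = 0.1499, so ΔM = −364.3 km³ and M = 4359.3 − 364.3 = 3995.1 km³.

4000 km³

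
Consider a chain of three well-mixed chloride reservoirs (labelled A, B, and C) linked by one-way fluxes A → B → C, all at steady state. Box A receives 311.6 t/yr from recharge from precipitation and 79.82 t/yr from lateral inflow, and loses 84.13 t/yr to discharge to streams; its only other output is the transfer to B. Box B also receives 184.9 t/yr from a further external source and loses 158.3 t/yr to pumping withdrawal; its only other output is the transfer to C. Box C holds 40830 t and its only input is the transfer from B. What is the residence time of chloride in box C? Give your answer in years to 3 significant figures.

Box A: F(A→B) = (311.6 + 79.82) − 84.13 = 307.29 t/yr.
Box B: F(B→C) = (307.29 + 184.9) − 158.3 = 333.89 t/yr.
Box C throughput = its input = 333.89 t/yr; τ = 40830 / 333.89 = 122.3 yr.

122 yr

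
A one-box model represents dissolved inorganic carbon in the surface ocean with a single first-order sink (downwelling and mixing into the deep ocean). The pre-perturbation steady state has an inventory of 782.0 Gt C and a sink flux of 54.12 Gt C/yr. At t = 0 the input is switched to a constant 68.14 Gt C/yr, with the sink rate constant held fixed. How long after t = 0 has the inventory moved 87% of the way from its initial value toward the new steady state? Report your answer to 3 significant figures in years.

τ = M₀/F₀ = 782.0/54.12 = 14.45 yr.
The remaining gap fraction is e^(−t/τ); 87% covered ⇒ e^(−t/τ) = 0.130.
t = −τ ln(0.130) = 14.45 × 2.040 = 29.48 yr.

29.5 yr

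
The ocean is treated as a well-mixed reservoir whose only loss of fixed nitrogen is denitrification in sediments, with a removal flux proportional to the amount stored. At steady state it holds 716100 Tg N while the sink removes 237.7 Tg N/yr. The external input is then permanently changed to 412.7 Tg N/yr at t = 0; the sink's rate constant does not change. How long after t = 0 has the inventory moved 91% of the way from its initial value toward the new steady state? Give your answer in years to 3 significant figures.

τ = M₀/F₀ = 716100/237.7 = 3013 yr.
The remaining gap fraction is e^(−t/τ); 91% covered ⇒ e^(−t/τ) = 0.0900.
t = −τ ln(0.0900) = 3013 × 2.408 = 7254 yr.

7250 yr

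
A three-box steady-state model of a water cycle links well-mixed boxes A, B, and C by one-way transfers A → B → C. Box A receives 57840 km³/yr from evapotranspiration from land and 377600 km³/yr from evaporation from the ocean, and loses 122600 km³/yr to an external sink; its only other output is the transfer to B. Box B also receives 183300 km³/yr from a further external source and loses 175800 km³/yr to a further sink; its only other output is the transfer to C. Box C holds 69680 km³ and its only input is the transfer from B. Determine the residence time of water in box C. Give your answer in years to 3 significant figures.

Box A: F(A→B) = (57840 + 377600) − 122600 = 312840 km³/yr.
Box B: F(B→C) = (312840 + 183300) − 175800 = 320340 km³/yr.
Box C throughput = its input = 320340 km³/yr; τ = 69680 / 320340 = 0.2175 yr.

0.218 yr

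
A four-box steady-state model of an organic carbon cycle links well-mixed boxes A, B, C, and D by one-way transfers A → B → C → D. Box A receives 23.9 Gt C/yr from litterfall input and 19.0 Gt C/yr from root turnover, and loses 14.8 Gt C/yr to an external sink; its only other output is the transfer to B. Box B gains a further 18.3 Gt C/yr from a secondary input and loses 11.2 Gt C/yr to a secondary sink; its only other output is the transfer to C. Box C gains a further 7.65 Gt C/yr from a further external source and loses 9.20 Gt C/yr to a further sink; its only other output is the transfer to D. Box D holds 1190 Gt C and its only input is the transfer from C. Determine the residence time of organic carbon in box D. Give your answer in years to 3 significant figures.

Box A: F(A→B) = (23.9 + 19.0) − 14.8 = 28.100 Gt C/yr.
Box B: F(B→C) = (28.100 + 18.3) − 11.2 = 35.200 Gt C/yr.
Box C: F(C→D) = (35.200 + 7.65) − 9.20 = 33.650 Gt C/yr.
Box D throughput = its input = 33.650 Gt C/yr; τ = 1190 / 33.650 = 35.36 yr.

35.4 yr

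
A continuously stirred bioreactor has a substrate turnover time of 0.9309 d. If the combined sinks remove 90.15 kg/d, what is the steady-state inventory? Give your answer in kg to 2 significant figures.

84 kg

τ = M/F ⇒ M = τ × F = 0.9309 × 90.15 = 83.92 kg.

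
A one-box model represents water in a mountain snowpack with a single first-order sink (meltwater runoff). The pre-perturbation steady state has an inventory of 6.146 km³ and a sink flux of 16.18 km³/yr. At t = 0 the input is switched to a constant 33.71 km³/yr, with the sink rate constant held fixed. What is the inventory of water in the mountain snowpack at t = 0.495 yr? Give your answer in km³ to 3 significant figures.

Residence time τ = M₀/F₀ = 0.3799 yr. The eventual steady state is M_∞ = M₀·(F₁/F₀) = 6.146 × 33.71/16.18 = 12.805 km³.
The anomaly ΔM(t) = M(t) − M_∞ decays as ΔM₀·e^(−t/τ) with ΔM₀ = 6.146 − 12.805 = −6.659 km³.
At t = 0.495 yr, e^(−t/τ) = e^(−1.303) = 0.2717, so ΔM = −1.809 km³ and M = 12.805 − 1.809 = 10.996 km³.

11.0 km³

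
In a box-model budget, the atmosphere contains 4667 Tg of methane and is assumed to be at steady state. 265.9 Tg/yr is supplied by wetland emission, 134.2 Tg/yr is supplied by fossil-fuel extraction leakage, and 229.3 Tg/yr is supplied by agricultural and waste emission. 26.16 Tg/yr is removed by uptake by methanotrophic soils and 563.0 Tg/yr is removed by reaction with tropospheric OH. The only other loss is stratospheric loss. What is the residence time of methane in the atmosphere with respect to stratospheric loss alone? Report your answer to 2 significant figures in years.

At steady state ΣF_in = ΣF_out.
ΣF_in = 265.9 + 134.2 + 229.3 = 629.40 Tg/yr.
Stratospheric loss flux = ΣF_in − (26.16 + 563.0) = 629.40 − 589.2 = 40.24 Tg/yr.
τ = M / F = 4667 / 40.24 = 116.0 yr.

120 yr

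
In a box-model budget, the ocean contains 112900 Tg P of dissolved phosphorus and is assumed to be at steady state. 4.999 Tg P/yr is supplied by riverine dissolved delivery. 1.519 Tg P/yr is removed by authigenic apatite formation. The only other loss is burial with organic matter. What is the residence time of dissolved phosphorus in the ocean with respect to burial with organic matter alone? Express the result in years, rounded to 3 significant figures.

At steady state ΣF_in = ΣF_out.
ΣF_in = 4.9990 Tg P/yr.
Burial with organic matter flux = ΣF_in − (1.519) = 4.9990 − 1.519 = 3.480 Tg P/yr.
τ = M / F = 112900 / 3.480 = 32440 yr.

32400 yr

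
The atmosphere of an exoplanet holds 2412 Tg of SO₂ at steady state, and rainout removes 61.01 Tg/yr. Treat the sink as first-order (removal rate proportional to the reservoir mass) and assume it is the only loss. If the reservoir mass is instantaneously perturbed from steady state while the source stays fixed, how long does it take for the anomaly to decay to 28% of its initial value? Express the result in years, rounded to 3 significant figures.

For a linear reservoir the anomaly decays as exp(−t/τ) with τ = M/F = 2412/61.01 = 39.53 yr.
exp(−t/τ) = 0.28 ⇒ t = −τ ln(0.28) = 39.53 × 1.273 = 50.33 yr.

50.3 yr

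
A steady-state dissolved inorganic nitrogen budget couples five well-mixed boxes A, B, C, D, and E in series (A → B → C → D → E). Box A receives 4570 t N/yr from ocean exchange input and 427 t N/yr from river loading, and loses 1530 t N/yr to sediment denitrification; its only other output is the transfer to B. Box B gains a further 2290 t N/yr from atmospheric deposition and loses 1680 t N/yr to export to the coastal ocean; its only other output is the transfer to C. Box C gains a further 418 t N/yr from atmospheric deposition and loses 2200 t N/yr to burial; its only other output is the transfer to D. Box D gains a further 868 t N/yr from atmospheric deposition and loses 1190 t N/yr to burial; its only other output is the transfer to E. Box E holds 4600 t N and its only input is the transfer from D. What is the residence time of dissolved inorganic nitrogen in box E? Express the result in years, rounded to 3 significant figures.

Box A: F(A→B) = (4570 + 427) − 1530 = 3467.0 t N/yr.
Box B: F(B→C) = (3467.0 + 2290) − 1680 = 4077.0 t N/yr.
Box C: F(C→D) = (4077.0 + 418) − 2200 = 2295.0 t N/yr.
Box D: F(D→E) = (2295.0 + 868) − 1190 = 1973.0 t N/yr.
Box E throughput = its input = 1973.0 t N/yr; τ = 4600 / 1973.0 = 2.331 yr.

2.33 yr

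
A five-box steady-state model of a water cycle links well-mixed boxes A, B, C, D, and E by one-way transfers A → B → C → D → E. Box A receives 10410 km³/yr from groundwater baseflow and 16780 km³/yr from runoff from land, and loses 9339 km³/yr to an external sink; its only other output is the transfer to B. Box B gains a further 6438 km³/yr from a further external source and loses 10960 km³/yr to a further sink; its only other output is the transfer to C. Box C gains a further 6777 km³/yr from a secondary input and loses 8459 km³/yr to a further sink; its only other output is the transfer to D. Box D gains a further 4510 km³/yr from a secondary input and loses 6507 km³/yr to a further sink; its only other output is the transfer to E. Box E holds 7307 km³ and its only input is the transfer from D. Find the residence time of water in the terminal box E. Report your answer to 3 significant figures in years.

0.757 yr

Box A: F(A→B) = (10410 + 16780) − 9339 = 17851 km³/yr.
Box B: F(B→C) = (17851 + 6438) − 10960 = 13329 km³/yr.
Box C: F(C→D) = (13329 + 6777) − 8459 = 11647 km³/yr.
Box D: F(D→E) = (11647 + 4510) − 6507 = 9650.0 km³/yr.
Box E throughput = its input = 9650.0 km³/yr; τ = 7307 / 9650.0 = 0.7572 yr.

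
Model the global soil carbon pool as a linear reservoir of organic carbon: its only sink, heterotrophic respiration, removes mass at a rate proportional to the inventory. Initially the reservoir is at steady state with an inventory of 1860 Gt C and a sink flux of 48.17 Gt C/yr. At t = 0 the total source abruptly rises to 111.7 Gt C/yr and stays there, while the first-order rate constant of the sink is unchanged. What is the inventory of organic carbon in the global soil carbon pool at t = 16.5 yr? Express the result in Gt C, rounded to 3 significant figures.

2710 Gt C

The sink rate constant is k = F₀/M₀ = 48.17/1860 = 0.02590 yr⁻¹.
Solving dM/dt = F₁ − kM with M(0) = M₀ gives M(t) = F₁/k + (M₀ − F₁/k)·e^(−kt).
F₁/k = 111.7/0.02590 = 4313.1 Gt C; kt = 0.02590 × 16.5 = 0.4273, e^(−kt) = 0.6523.
M(16.5) = 4313.1 + (1860 − 4313.1) × 0.6523 = 4313.1 − 1600 = 2713.0 Gt C.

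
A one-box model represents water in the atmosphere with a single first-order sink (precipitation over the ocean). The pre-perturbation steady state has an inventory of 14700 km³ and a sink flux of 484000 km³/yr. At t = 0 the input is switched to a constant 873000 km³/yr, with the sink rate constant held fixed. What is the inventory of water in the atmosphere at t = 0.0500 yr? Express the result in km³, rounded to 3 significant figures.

Residence time τ = M₀/F₀ = 0.03037 yr. The eventual steady state is M_∞ = M₀·(F₁/F₀) = 14700 × 873000/484000 = 26515 km³.
The anomaly ΔM(t) = M(t) − M_∞ decays as ΔM₀·e^(−t/τ) with ΔM₀ = 14700 − 26515 = −11810 km³.
At t = 0.0500 yr, e^(−t/τ) = e^(−1.646) = 0.1928, so ΔM = −2278 km³ and M = 26515 − 2278 = 24237 km³.

24200 km³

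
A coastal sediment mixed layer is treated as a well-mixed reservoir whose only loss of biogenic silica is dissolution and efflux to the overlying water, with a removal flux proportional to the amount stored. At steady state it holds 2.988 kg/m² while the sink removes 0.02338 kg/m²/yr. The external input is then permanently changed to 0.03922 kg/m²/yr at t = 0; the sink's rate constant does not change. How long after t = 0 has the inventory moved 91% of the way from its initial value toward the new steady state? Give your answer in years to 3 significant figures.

τ = M₀/F₀ = 2.988/0.02338 = 127.8 yr.
The remaining gap fraction is e^(−t/τ); 91% covered ⇒ e^(−t/τ) = 0.0900.
t = −τ ln(0.0900) = 127.8 × 2.408 = 307.7 yr.

308 yr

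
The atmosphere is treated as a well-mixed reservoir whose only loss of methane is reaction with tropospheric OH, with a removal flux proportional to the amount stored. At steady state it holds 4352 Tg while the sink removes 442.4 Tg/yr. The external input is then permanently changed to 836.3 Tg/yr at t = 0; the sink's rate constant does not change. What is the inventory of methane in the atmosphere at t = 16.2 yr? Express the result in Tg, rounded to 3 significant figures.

7480 Tg

The sink rate constant is k = F₀/M₀ = 442.4/4352 = 0.1017 yr⁻¹.
Solving dM/dt = F₁ − kM with M(0) = M₀ gives M(t) = F₁/k + (M₀ − F₁/k)·e^(−kt).
F₁/k = 836.3/0.1017 = 8226.9 Tg; kt = 0.1017 × 16.2 = 1.647, e^(−kt) = 0.1927.
M(16.2) = 8226.9 + (4352 − 8226.9) × 0.1927 = 8226.9 − 746.6 = 7480.3 Tg.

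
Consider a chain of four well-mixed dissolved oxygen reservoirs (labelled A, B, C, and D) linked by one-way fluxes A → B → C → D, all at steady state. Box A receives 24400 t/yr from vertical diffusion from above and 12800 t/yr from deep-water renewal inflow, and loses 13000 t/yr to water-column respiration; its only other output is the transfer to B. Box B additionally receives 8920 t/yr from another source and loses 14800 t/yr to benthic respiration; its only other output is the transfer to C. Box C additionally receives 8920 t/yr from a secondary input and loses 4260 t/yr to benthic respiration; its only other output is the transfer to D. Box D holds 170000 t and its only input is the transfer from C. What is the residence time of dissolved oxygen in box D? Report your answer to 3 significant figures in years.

Box A: F(A→B) = (24400 + 12800) − 13000 = 24200 t/yr.
Box B: F(B→C) = (24200 + 8920) − 14800 = 18320 t/yr.
Box C: F(C→D) = (18320 + 8920) − 4260 = 22980 t/yr.
Box D throughput = its input = 22980 t/yr; τ = 170000 / 22980 = 7.398 yr.

7.40 yr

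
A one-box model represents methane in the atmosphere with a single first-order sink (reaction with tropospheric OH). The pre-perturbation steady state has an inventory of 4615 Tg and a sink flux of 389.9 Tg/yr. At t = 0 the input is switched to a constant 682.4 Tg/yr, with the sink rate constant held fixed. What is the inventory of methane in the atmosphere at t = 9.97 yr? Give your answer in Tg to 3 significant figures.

6590 Tg

τ = M₀/F₀ = 4615/389.9 = 11.84 yr; rate constant k = 1/τ.
New steady state M_∞ = F₁/k = F₁·τ = 682.4 × 11.84 = 8077.1 Tg.
M(t) = M_∞ + (M₀ − M_∞)·e^(−t/τ); t/τ = 9.97/11.84 = 0.8423, so e^(−t/τ) = 0.4307.
M(t) = 8077.1 − 3462 × 0.4307 = 6586.0 Tg.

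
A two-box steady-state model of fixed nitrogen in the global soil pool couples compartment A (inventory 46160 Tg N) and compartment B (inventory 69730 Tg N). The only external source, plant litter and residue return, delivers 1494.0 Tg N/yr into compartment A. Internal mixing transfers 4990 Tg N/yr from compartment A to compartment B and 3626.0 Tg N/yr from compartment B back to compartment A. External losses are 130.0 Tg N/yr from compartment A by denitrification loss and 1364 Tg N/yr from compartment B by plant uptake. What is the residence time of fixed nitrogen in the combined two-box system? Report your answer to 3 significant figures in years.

77.6 yr

Residence time in the combined system uses the total inventory and the total *external* removal — internal exchanges between the two boxes cancel.
M_total = 46160 + 69730 = 115890 Tg N.
ΣF_external_out = 130.0 + 1364 = 1494.0 Tg N/yr.
τ = M_total / ΣF_ext = 115890 / 1494.0 = 77.57 yr.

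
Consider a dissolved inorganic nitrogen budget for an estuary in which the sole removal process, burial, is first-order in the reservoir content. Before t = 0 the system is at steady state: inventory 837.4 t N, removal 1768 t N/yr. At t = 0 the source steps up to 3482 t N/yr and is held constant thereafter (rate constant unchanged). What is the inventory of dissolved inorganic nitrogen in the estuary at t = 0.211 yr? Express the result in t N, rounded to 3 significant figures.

τ = M₀/F₀ = 837.4/1768 = 0.4736 yr; rate constant k = 1/τ.
New steady state M_∞ = F₁/k = F₁·τ = 3482 × 0.4736 = 1649.2 t N.
M(t) = M_∞ + (M₀ − M_∞)·e^(−t/τ); t/τ = 0.211/0.4736 = 0.4455, so e^(−t/τ) = 0.6405.
M(t) = 1649.2 − 811.8 × 0.6405 = 1129.2 t N.

1130 t N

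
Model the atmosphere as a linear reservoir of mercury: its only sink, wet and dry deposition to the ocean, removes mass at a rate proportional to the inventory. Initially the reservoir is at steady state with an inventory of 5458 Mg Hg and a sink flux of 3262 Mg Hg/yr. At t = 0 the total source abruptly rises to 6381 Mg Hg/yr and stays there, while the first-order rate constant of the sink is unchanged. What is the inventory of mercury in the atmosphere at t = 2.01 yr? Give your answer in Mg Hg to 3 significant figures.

9110 Mg Hg

The sink rate constant is k = F₀/M₀ = 3262/5458 = 0.5977 yr⁻¹.
Solving dM/dt = F₁ − kM with M(0) = M₀ gives M(t) = F₁/k + (M₀ − F₁/k)·e^(−kt).
F₁/k = 6381/0.5977 = 10677 Mg Hg; kt = 0.5977 × 2.01 = 1.201, e^(−kt) = 0.3008.
M(2.01) = 10677 + (5458 − 10677) × 0.3008 = 10677 − 1570 = 9106.9 Mg Hg.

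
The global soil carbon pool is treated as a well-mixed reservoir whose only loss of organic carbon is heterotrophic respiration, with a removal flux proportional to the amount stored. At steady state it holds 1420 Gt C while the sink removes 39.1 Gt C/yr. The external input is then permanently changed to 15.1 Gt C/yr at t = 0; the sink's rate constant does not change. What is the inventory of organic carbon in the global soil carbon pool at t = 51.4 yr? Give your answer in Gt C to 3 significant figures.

τ = M₀/F₀ = 1420/39.1 = 36.32 yr; rate constant k = 1/τ.
New steady state M_∞ = F₁/k = F₁·τ = 15.1 × 36.32 = 548.39 Gt C.
M(t) = M_∞ + (M₀ − M_∞)·e^(−t/τ); t/τ = 51.4/36.32 = 1.415, so e^(−t/τ) = 0.2429.
M(t) = 548.39 + 871.6 × 0.2429 = 760.06 Gt C.

760 Gt C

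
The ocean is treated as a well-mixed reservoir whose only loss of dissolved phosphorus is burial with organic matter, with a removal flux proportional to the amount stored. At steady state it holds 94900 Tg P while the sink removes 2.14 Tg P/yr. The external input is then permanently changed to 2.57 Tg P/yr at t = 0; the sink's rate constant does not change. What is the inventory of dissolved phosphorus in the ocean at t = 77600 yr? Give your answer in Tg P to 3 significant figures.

The sink rate constant is k = F₀/M₀ = 2.14/94900 = 2.255×10^-5 yr⁻¹.
Solving dM/dt = F₁ − kM with M(0) = M₀ gives M(t) = F₁/k + (M₀ − F₁/k)·e^(−kt).
F₁/k = 2.57/2.255×10^-5 = 113970 Tg P; kt = 2.255×10^-5 × 77600 = 1.750, e^(−kt) = 0.1738.
M(77600) = 113970 + (94900 − 113970) × 0.1738 = 113970 − 3314 = 110650 Tg P.

111000 Tg P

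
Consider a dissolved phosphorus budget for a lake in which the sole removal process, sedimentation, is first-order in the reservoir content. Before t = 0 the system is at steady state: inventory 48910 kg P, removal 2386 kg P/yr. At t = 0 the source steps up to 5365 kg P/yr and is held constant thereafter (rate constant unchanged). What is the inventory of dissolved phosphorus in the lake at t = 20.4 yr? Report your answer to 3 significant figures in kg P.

87400 kg P

τ = M₀/F₀ = 48910/2386 = 20.50 yr; rate constant k = 1/τ.
New steady state M_∞ = F₁/k = F₁·τ = 5365 × 20.50 = 109980 kg P.
M(t) = M_∞ + (M₀ − M_∞)·e^(−t/τ); t/τ = 20.4/20.50 = 0.9952, so e^(−t/τ) = 0.3697.
M(t) = 109980 − 61070 × 0.3697 = 87402 kg P.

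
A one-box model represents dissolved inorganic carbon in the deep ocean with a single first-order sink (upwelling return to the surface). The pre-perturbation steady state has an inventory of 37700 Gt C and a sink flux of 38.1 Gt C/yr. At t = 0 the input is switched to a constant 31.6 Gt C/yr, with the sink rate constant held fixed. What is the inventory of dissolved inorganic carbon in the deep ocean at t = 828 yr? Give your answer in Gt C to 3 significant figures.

34100 Gt C

τ = M₀/F₀ = 37700/38.1 = 989.5 yr; rate constant k = 1/τ.
New steady state M_∞ = F₁/k = F₁·τ = 31.6 × 989.5 = 31268 Gt C.
M(t) = M_∞ + (M₀ − M_∞)·e^(−t/τ); t/τ = 828/989.5 = 0.8368, so e^(−t/τ) = 0.4331.
M(t) = 31268 + 6432 × 0.4331 = 34054 Gt C.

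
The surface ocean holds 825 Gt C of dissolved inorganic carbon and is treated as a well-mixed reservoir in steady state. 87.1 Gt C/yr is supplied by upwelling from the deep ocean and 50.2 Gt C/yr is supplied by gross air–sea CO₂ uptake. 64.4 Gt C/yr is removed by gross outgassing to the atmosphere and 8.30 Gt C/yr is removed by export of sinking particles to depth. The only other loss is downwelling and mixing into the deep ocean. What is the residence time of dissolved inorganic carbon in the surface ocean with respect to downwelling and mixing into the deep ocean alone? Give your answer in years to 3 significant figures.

At steady state ΣF_in = ΣF_out.
ΣF_in = 87.1 + 50.2 = 137.30 Gt C/yr.
Downwelling and mixing into the deep ocean flux = ΣF_in − (64.4 + 8.30) = 137.30 − 72.70 = 64.60 Gt C/yr.
τ = M / F = 825 / 64.60 = 12.77 yr.

12.8 yr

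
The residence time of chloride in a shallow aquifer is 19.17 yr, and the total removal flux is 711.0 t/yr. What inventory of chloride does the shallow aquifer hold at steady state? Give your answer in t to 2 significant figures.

τ = M/F ⇒ M = τ × F = 19.17 × 711.0 = 13630 t.

14000 t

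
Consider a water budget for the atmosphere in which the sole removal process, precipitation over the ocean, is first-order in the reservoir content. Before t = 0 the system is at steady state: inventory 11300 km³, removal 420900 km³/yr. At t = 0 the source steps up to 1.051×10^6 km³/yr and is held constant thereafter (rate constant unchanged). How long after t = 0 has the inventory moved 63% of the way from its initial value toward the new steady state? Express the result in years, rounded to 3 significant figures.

0.0267 yr

τ = M₀/F₀ = 11300/420900 = 0.02685 yr.
The remaining gap fraction is e^(−t/τ); 63% covered ⇒ e^(−t/τ) = 0.370.
t = −τ ln(0.370) = 0.02685 × 0.9943 = 0.02669 yr.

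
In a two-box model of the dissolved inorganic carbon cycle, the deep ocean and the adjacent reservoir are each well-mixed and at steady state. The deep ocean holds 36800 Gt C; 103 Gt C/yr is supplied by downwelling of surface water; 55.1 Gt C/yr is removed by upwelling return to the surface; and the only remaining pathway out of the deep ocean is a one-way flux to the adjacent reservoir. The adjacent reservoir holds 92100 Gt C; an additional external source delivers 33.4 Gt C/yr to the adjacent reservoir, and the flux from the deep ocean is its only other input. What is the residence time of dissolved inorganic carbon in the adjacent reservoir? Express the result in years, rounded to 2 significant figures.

Balance the deep ocean: ΣF_in = 103.00 Gt C/yr.
Flux to the adjacent reservoir = ΣF_in − (55.1) = 47.900 Gt C/yr.
Total input to the adjacent reservoir = 47.900 + 33.4 = 81.300 Gt C/yr; at steady state this equals its total output.
τ = M / F = 92100 / 81.300 = 1133 yr.

1100 yr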